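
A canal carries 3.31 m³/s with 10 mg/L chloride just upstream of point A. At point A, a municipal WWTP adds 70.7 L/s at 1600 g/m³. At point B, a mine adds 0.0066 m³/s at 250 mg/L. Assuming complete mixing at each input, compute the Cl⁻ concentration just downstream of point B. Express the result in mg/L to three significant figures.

70.7 L/s = 0.0707 m³/s.
After input A: C = (3.31·10 + 0.0707·1600) / 3.381 = 43.25 mg/L.
After input B: C = (3.381·43.25 + 0.0066·250) / 3.387 = 43.65 mg/L.

43.7 mg/L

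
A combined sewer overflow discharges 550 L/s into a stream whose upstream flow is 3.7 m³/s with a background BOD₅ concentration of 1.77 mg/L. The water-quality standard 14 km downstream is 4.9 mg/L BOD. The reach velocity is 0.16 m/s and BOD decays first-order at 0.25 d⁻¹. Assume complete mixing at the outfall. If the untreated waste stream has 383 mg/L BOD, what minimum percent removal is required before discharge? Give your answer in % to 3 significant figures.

90.4 %

550 L/s = 0.55 m³/s.
Travel time to the compliance point: t = 1.4e+04/0.16 = 8.75e+04 s = 1.013 d; decay factor exp(−0.25·1.013) = 0.7763.
So the concentration just after mixing may be at most 4.9/0.7763 = 6.312 mg/L.
Mass balance: 6.312·4.25 = 0.55·Cₑ + 3.7·1.77.
Cₑ = (26.83 − 6.549) / 0.55 = 36.87 mg/L.
Required removal = 1 − 36.87/383 = 90.37 %.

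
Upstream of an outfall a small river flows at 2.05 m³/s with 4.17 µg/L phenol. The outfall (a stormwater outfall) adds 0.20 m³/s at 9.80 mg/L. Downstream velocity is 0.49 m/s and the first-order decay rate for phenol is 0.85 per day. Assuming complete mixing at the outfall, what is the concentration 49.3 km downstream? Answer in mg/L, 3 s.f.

4.17 µg/L = 0.00417 mg/L.
After complete mixing, C₀ = (0.2·9.8 + 2.05·0.00417) / 2.25 = 0.8749 mg/L.
Travel time t = 4.93e+04 m / 0.49 m/s = 1.006e+05 s = 1.164 d.
C = 0.8749·exp(−0.85·1.164) = 0.8749·0.3716 = 0.3252 mg/L.

0.325 mg/L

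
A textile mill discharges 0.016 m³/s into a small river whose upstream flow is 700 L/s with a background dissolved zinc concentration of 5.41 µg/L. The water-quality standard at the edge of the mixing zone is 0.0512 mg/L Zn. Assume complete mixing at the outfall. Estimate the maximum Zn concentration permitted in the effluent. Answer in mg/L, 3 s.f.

2.05 mg/L

700 L/s = 0.7 m³/s.
5.41 µg/L = 0.00541 mg/L.
Mass balance: 0.0512·0.716 = 0.016·Cₑ + 0.7·0.00541.
Cₑ = (0.03666 − 0.003787) / 0.016 = 2.055 mg/L.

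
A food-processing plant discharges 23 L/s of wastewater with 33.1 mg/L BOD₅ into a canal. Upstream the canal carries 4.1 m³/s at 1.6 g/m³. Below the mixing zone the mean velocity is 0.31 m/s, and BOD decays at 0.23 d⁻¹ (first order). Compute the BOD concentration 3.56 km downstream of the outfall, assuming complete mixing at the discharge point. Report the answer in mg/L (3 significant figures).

1.72 mg/L

23 L/s = 0.023 m³/s.
After complete mixing, C₀ = (0.023·33.1 + 4.1·1.6) / 4.123 = 1.776 mg/L.
Travel time t = 3560 m / 0.31 m/s = 1.148e+04 s = 0.1329 d.
C = 1.776·exp(−0.23·0.1329) = 1.776·0.9699 = 1.722 mg/L.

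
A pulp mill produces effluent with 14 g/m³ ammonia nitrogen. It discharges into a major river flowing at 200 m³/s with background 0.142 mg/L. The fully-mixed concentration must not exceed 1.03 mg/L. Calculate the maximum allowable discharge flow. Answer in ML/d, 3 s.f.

1180 ML/d

Mass balance at complete mixing: C_std·(Q_w + Q_r) = Q_w·C_e + Q_r·C_b.
Rearranging, Q_w = Q_r·(C_std − C_b)/(C_e − C_std) = 200·(1.03 − 0.142) / (14 − 1.03) = 13.69 m³/s.
= 1183 ML/d.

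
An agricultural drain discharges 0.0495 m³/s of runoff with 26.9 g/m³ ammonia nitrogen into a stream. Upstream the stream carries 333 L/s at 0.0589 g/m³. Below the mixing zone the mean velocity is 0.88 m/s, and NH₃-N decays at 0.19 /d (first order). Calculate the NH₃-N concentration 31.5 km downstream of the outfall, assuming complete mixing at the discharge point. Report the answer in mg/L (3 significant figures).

3.27 mg/L

333 L/s = 0.333 m³/s.
After complete mixing, C₀ = (0.0495·26.9 + 0.333·0.0589) / 0.3825 = 3.532 mg/L.
Travel time t = 3.15e+04 m / 0.88 m/s = 3.58e+04 s = 0.4143 d.
C = 3.532·exp(−0.19·0.4143) = 3.532·0.9243 = 3.265 mg/L.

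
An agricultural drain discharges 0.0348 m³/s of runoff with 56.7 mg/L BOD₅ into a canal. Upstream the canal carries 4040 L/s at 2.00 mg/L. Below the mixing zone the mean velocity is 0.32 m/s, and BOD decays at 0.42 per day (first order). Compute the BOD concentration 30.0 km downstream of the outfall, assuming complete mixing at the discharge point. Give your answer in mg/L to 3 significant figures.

1.56 mg/L

4040 L/s = 4.04 m³/s.
After complete mixing, C₀ = (0.0348·56.7 + 4.04·2) / 4.075 = 2.467 mg/L.
Travel time t = 3e+04 m / 0.32 m/s = 9.375e+04 s = 1.085 d.
C = 2.467·exp(−0.42·1.085) = 2.467·0.634 = 1.564 mg/L.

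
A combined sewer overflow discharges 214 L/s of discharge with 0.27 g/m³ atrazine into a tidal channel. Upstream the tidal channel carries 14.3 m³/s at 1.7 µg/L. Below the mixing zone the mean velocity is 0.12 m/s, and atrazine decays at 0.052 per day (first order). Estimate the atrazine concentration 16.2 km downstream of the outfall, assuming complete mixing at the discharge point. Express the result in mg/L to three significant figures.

214 L/s = 0.214 m³/s.
1.7 µg/L = 0.0017 mg/L.
After complete mixing, C₀ = (0.214·0.27 + 14.3·0.0017) / 14.51 = 0.005656 mg/L.
Travel time t = 1.62e+04 m / 0.12 m/s = 1.35e+05 s = 1.562 d.
C = 0.005656·exp(−0.052·1.562) = 0.005656·0.922 = 0.005215 mg/L.

0.00521 mg/L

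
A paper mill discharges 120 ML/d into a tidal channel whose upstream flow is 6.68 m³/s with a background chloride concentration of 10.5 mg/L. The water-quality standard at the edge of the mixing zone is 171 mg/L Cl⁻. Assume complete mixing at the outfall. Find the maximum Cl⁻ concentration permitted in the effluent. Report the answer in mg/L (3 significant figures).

943 mg/L

120 ML/d = 1.389 m³/s.
Mass balance: 171·8.069 = 1.389·Cₑ + 6.68·10.5.
Cₑ = (1380 − 70.14) / 1.389 = 942.9 mg/L.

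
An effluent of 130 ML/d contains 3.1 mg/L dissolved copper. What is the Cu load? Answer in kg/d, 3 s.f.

130 ML/d = 1.505 m³/s.
Mass flux = Q·C = 1.505 m³/s × 3.1 g/m³ = 4.664 g/s.
= 4.664 g/s × 86.4 = 403 kg/d.

403 kg/d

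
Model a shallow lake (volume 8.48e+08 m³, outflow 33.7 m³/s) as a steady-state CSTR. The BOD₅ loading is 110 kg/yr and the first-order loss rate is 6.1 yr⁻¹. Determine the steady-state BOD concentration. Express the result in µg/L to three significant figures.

0.0176 µg/L

Outflow Q = 33.7 m³/s × 3.156e+07 s/yr = 1.063e+09 m³/yr.
Steady-state CSTR mass balance: W = Q·C + k·V·C, so C = W/(Q + kV).
Q + kV = 1.063e+09 + 6.1·8.48e+08 = 6.236e+09 m³/yr.
C = 110/6.236e+09 = 1.764e-08 kg/m³ = 1.764e-05 mg/L = 0.01764 µg/L.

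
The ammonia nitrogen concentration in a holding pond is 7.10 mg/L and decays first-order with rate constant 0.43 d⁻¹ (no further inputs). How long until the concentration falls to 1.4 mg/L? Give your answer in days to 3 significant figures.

3.78 d

t = ln(C₀/C)/k = ln(7.10/1.4)/0.43 = 1.624/0.43 = 3.776 d.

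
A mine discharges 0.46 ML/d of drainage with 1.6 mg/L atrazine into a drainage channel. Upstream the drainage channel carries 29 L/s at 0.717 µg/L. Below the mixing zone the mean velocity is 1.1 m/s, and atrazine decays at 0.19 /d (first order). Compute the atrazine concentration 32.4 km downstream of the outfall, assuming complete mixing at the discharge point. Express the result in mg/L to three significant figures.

0.46 ML/d = 0.005324 m³/s.
29 L/s = 0.029 m³/s.
0.717 µg/L = 0.000717 mg/L.
After complete mixing, C₀ = (0.005324·1.6 + 0.029·0.000717) / 0.03432 = 0.2488 mg/L.
Travel time t = 3.24e+04 m / 1.1 m/s = 2.945e+04 s = 0.3409 d.
C = 0.2488·exp(−0.19·0.3409) = 0.2488·0.9373 = 0.2332 mg/L.

0.233 mg/L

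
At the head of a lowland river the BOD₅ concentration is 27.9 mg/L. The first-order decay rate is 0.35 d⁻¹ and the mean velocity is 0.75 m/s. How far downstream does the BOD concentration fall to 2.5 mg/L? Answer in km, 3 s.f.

From C = C₀·e^(−kt), t = ln(C₀/C)/k = ln(27.9/2.5)/0.35 = 2.412/0.35 = 6.892 d.
Distance = v·t = 0.75 m/s × 5.955e+05 s = 4.466e+05 m = 446.6 km.

447 km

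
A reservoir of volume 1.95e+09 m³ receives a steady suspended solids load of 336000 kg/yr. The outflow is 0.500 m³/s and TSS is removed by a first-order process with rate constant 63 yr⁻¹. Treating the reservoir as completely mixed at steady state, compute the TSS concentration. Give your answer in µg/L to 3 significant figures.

Outflow Q = 0.500 m³/s × 3.156e+07 s/yr = 1.578e+07 m³/yr.
Steady-state CSTR mass balance: W = Q·C + k·V·C, so C = W/(Q + kV).
Q + kV = 1.578e+07 + 63·1.95e+09 = 1.229e+11 m³/yr.
C = 336000/1.229e+11 = 2.735e-06 kg/m³ = 0.002735 mg/L = 2.735 µg/L.

2.73 µg/L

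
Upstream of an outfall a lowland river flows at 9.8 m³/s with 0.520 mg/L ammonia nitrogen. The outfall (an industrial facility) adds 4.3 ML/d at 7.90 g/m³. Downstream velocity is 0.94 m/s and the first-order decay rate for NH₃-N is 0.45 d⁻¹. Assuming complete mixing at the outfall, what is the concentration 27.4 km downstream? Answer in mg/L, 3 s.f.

4.3 ML/d = 0.04977 m³/s.
After complete mixing, C₀ = (0.04977·7.9 + 9.8·0.52) / 9.85 = 0.5573 mg/L.
Travel time t = 2.74e+04 m / 0.94 m/s = 2.915e+04 s = 0.3374 d.
C = 0.5573·exp(−0.45·0.3374) = 0.5573·0.8591 = 0.4788 mg/L.

0.479 mg/L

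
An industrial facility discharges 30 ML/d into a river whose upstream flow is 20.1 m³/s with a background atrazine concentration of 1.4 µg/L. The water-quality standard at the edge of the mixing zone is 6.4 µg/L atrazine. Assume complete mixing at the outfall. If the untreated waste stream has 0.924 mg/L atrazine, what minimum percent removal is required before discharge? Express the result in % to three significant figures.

30 ML/d = 0.3472 m³/s.
1.4 µg/L = 0.0014 mg/L.
6.4 µg/L = 0.0064 mg/L.
Mass balance: 0.0064·20.45 = 0.3472·Cₑ + 20.1·0.0014.
Cₑ = (0.1309 − 0.02814) / 0.3472 = 0.2958 mg/L.
Required removal = 1 − 0.2958/0.924 = 67.98 %.

68.0 %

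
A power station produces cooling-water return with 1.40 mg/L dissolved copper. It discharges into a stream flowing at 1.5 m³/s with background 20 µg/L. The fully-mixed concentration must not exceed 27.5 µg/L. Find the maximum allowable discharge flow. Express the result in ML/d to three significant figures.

20 µg/L = 0.02 mg/L.
27.5 µg/L = 0.0275 mg/L.
Mass balance at complete mixing: C_std·(Q_w + Q_r) = Q_w·C_e + Q_r·C_b.
Rearranging, Q_w = Q_r·(C_std − C_b)/(C_e − C_std) = 1.5·(0.0275 − 0.02) / (1.4 − 0.0275) = 0.008197 m³/s.
= 0.7082 ML/d.

0.708 ML/d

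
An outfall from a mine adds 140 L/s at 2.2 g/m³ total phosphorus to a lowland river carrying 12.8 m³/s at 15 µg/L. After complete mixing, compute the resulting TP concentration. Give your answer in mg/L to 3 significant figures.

0.0386 mg/L

140 L/s = 0.14 m³/s.
15 µg/L = 0.015 mg/L.
Conservation of mass across the mixing zone: C = (0.14·2.2 + 12.8·0.015) / (0.14 + 12.8) = 0.5/12.94 = 0.03864 mg/L.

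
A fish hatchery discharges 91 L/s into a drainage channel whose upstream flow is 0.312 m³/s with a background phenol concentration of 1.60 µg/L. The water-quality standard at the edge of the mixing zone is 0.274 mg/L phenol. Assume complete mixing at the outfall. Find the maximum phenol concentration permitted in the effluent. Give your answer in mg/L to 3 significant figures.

91 L/s = 0.091 m³/s.
1.60 µg/L = 0.0016 mg/L.
Mass balance: 0.274·0.403 = 0.091·Cₑ + 0.312·0.0016.
Cₑ = (0.1104 − 0.0004992) / 0.091 = 1.208 mg/L.

1.21 mg/L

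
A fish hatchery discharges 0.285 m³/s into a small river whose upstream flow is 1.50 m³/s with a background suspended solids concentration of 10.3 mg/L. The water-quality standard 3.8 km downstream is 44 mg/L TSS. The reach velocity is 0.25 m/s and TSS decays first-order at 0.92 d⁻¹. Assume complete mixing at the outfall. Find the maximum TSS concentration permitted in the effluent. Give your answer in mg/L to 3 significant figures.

Travel time to the compliance point: t = 3800/0.25 = 1.52e+04 s = 0.1759 d; decay factor exp(−0.92·0.1759) = 0.8506.
So the concentration just after mixing may be at most 44/0.8506 = 51.73 mg/L.
Mass balance: 51.73·1.785 = 0.285·Cₑ + 1.5·10.3.
Cₑ = (92.34 − 15.45) / 0.285 = 269.8 mg/L.

270 mg/L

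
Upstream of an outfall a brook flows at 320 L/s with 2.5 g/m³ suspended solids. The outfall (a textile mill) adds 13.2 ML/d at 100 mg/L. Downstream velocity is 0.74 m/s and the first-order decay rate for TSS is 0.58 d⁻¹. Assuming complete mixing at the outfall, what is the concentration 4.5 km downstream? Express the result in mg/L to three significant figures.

13.2 ML/d = 0.1528 m³/s.
320 L/s = 0.32 m³/s.
After complete mixing, C₀ = (0.1528·100 + 0.32·2.5) / 0.4728 = 34.01 mg/L.
Travel time t = 4500 m / 0.74 m/s = 6081 s = 0.07038 d.
C = 34.01·exp(−0.58·0.07038) = 34.01·0.96 = 32.65 mg/L.

32.6 mg/L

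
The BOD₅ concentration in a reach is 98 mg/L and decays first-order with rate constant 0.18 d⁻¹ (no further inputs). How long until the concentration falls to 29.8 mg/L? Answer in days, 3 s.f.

6.61 d

t = ln(C₀/C)/k = ln(98/29.8)/0.18 = 1.19/0.18 = 6.614 d.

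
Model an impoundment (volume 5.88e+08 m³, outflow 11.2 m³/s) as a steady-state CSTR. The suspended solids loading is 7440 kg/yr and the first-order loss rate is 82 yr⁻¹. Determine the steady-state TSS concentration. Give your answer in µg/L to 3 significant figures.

Outflow Q = 11.2 m³/s × 3.156e+07 s/yr = 3.534e+08 m³/yr.
Steady-state CSTR mass balance: W = Q·C + k·V·C, so C = W/(Q + kV).
Q + kV = 3.534e+08 + 82·5.88e+08 = 4.857e+10 m³/yr.
C = 7440/4.857e+10 = 1.532e-07 kg/m³ = 0.0001532 mg/L = 0.1532 µg/L.

0.153 µg/L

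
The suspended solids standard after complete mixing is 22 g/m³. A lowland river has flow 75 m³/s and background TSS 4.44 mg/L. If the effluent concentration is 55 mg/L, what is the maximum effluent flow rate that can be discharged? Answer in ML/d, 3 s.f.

3450 ML/d

Mass balance at complete mixing: C_std·(Q_w + Q_r) = Q_w·C_e + Q_r·C_b.
Rearranging, Q_w = Q_r·(C_std − C_b)/(C_e − C_std) = 75·(22 − 4.44) / (55 − 22) = 39.91 m³/s.
= 3448 ML/d.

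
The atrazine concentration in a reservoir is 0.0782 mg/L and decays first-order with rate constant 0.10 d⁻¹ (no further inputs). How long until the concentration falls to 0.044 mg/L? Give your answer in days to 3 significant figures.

5.75 d

t = ln(C₀/C)/k = ln(0.0782/0.044)/0.10 = 0.5751/0.10 = 5.751 d.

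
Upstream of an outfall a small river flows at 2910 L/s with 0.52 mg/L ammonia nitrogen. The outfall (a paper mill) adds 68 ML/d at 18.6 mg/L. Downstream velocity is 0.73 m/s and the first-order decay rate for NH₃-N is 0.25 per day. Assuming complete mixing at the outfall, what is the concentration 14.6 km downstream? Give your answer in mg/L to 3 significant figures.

68 ML/d = 0.787 m³/s.
2910 L/s = 2.91 m³/s.
After complete mixing, C₀ = (0.787·18.6 + 2.91·0.52) / 3.697 = 4.369 mg/L.
Travel time t = 1.46e+04 m / 0.73 m/s = 2e+04 s = 0.2315 d.
C = 4.369·exp(−0.25·0.2315) = 4.369·0.9438 = 4.123 mg/L.

4.12 mg/L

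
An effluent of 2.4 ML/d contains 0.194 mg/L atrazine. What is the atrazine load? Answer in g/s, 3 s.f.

0.00539 g/s

2.4 ML/d = 0.02778 m³/s.
Mass flux = Q·C = 0.02778 m³/s × 0.194 g/m³ = 0.005389 g/s.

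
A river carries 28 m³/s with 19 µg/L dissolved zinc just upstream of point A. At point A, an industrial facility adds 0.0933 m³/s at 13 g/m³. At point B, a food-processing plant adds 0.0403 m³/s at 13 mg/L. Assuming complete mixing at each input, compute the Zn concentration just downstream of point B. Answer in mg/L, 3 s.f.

19 µg/L = 0.019 mg/L.
After input A: C = (28·0.019 + 0.0933·13) / 28.09 = 0.06211 mg/L.
After input B: C = (28.09·0.06211 + 0.0403·13) / 28.13 = 0.08064 mg/L.

0.0806 mg/L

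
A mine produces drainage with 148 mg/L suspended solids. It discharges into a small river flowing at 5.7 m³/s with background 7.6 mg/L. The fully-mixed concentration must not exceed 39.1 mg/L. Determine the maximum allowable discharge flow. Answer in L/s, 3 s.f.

Mass balance at complete mixing: C_std·(Q_w + Q_r) = Q_w·C_e + Q_r·C_b.
Rearranging, Q_w = Q_r·(C_std − C_b)/(C_e − C_std) = 5.7·(39.1 − 7.6) / (148 − 39.1) = 1.649 m³/s.
= 1649 L/s.

1650 L/s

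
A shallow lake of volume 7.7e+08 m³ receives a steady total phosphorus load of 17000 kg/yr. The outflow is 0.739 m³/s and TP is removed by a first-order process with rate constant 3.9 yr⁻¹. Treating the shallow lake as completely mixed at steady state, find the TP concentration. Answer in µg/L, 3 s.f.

Outflow Q = 0.739 m³/s × 3.156e+07 s/yr = 2.332e+07 m³/yr.
Steady-state CSTR mass balance: W = Q·C + k·V·C, so C = W/(Q + kV).
Q + kV = 2.332e+07 + 3.9·7.7e+08 = 3.026e+09 m³/yr.
C = 17000/3.026e+09 = 5.617e-06 kg/m³ = 0.005617 mg/L = 5.617 µg/L.

5.62 µg/L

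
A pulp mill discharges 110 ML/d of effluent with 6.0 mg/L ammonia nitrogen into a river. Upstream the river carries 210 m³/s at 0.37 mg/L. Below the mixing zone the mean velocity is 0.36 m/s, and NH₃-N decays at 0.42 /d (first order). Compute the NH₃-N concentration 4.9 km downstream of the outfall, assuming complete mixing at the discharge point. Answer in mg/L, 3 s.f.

0.378 mg/L

110 ML/d = 1.273 m³/s.
After complete mixing, C₀ = (1.273·6 + 210·0.37) / 211.3 = 0.4039 mg/L.
Travel time t = 4900 m / 0.36 m/s = 1.361e+04 s = 0.1575 d.
C = 0.4039·exp(−0.42·0.1575) = 0.4039·0.936 = 0.3781 mg/L.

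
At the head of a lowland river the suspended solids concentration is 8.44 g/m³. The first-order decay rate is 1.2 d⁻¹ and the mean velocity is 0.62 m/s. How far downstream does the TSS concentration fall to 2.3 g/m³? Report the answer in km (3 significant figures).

58.0 km

From C = C₀·e^(−kt), t = ln(C₀/C)/k = ln(8.44/2.3)/1.2 = 1.3/1.2 = 1.083 d.
Distance = v·t = 0.62 m/s × 9.361e+04 s = 5.804e+04 m = 58.04 km.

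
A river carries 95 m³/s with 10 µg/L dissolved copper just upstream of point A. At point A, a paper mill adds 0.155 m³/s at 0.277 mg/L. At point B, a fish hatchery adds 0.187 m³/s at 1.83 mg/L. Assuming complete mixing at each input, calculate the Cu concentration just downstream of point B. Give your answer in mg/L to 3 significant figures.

0.0140 mg/L

10 µg/L = 0.01 mg/L.
After input A: C = (95·0.01 + 0.155·0.277) / 95.16 = 0.01043 mg/L.
After input B: C = (95.16·0.01043 + 0.187·1.83) / 95.34 = 0.014 mg/L.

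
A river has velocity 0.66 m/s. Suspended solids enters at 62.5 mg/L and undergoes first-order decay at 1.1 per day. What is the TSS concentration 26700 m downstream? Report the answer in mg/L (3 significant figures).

37.3 mg/L

Travel time t = 26700 m / 0.66 m/s = 2.67e+04/0.66 = 4.045e+04 s = 0.4682 d.
First-order decay: C = 62.5·exp(−1.1·0.4682) = 62.5·0.5975 = 37.34 mg/L.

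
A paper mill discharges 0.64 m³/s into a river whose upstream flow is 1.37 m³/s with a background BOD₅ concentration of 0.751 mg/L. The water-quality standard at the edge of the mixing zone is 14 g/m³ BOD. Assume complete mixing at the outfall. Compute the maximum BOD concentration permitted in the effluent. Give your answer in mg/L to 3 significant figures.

42.4 mg/L

Mass balance: 14·2.01 = 0.64·Cₑ + 1.37·0.751.
Cₑ = (28.14 − 1.029) / 0.64 = 42.36 mg/L.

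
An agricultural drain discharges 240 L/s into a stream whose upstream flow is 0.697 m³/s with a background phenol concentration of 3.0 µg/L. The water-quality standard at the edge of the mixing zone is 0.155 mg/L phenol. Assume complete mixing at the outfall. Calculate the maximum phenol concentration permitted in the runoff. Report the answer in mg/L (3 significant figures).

240 L/s = 0.24 m³/s.
3.0 µg/L = 0.003 mg/L.
Mass balance: 0.155·0.937 = 0.24·Cₑ + 0.697·0.003.
Cₑ = (0.1452 − 0.002091) / 0.24 = 0.5964 mg/L.

0.596 mg/L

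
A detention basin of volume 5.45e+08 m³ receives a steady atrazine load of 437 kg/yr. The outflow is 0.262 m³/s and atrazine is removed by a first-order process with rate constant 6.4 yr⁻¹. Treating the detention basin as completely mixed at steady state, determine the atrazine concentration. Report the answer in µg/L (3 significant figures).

0.125 µg/L

Outflow Q = 0.262 m³/s × 3.156e+07 s/yr = 8.268e+06 m³/yr.
Steady-state CSTR mass balance: W = Q·C + k·V·C, so C = W/(Q + kV).
Q + kV = 8.268e+06 + 6.4·5.45e+08 = 3.496e+09 m³/yr.
C = 437/3.496e+09 = 1.25e-07 kg/m³ = 0.000125 mg/L = 0.125 µg/L.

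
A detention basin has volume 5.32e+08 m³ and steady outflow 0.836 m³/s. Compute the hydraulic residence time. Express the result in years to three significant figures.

Q = 0.836 m³/s × 3.156e+07 s/yr = 2.638e+07 m³/yr.
Hydraulic residence time τ = V/Q = 5.32e+08/2.638e+07 = 20.17 yr.

20.2 yr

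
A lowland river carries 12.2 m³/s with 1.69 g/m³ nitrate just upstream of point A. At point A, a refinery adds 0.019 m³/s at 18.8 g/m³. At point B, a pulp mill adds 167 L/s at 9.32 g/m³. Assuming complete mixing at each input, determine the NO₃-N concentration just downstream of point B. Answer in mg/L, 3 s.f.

1.82 mg/L

After input A: C = (12.2·1.69 + 0.019·18.8) / 12.22 = 1.717 mg/L.
167 L/s = 0.167 m³/s.
After input B: C = (12.22·1.717 + 0.167·9.32) / 12.39 = 1.819 mg/L.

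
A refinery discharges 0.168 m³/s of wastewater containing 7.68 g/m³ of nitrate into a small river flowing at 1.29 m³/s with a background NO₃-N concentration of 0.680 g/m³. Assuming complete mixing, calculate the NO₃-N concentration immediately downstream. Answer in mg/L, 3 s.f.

By mass balance at complete mixing, C = (0.168·7.68 + 1.29·0.68) / (0.168 + 1.29) = 2.167/1.458 = 1.487 mg/L.

1.49 mg/L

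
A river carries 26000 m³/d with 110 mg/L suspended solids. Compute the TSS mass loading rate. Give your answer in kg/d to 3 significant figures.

2860 kg/d

26000 m³/d = 0.3009 m³/s.
Mass flux = Q·C = 0.3009 m³/s × 110 g/m³ = 33.1 g/s.
= 33.1 g/s × 86.4 = 2860 kg/d.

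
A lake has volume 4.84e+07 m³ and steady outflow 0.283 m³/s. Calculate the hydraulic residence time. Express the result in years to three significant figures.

Q = 0.283 m³/s × 3.156e+07 s/yr = 8.931e+06 m³/yr.
Hydraulic residence time τ = V/Q = 4.84e+07/8.931e+06 = 5.419 yr.

5.42 yr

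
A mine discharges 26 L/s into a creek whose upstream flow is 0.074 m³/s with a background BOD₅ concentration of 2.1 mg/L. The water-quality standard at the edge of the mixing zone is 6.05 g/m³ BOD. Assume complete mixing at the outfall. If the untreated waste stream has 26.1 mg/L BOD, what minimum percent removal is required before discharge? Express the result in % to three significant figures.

26 L/s = 0.026 m³/s.
Mass balance: 6.05·0.1 = 0.026·Cₑ + 0.074·2.1.
Cₑ = (0.605 − 0.1554) / 0.026 = 17.29 mg/L.
Required removal = 1 − 17.29/26.1 = 33.75 %.

33.7 %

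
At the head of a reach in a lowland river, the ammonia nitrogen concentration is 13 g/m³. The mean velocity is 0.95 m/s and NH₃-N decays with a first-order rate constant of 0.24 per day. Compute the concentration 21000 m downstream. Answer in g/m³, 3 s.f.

Travel time t = 21000 m / 0.95 m/s = 2.1e+04/0.95 = 2.211e+04 s = 0.2558 d.
First-order decay: C = 13·exp(−0.24·0.2558) = 13·0.9404 = 12.23 g/m³.

12.2 g/m³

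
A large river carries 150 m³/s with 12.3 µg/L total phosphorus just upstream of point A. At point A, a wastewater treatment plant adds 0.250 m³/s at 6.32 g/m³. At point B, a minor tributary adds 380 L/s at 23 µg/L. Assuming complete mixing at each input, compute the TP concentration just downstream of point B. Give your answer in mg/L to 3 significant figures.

0.0228 mg/L

12.3 µg/L = 0.0123 mg/L.
After input A: C = (150·0.0123 + 0.25·6.32) / 150.2 = 0.0228 mg/L.
380 L/s = 0.38 m³/s.
23 µg/L = 0.023 mg/L.
After input B: C = (150.2·0.0228 + 0.38·0.023) / 150.6 = 0.0228 mg/L.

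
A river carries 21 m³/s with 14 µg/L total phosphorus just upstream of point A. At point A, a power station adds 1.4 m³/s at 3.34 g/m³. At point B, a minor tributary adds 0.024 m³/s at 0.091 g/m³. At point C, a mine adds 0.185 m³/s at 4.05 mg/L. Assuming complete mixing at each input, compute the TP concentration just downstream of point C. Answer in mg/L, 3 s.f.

0.253 mg/L

14 µg/L = 0.014 mg/L.
After input A: C = (21·0.014 + 1.4·3.34) / 22.4 = 0.2219 mg/L.
After input B: C = (22.4·0.2219 + 0.024·0.091) / 22.42 = 0.2217 mg/L.
After input C: C = (22.42·0.2217 + 0.185·4.05) / 22.61 = 0.2531 mg/L.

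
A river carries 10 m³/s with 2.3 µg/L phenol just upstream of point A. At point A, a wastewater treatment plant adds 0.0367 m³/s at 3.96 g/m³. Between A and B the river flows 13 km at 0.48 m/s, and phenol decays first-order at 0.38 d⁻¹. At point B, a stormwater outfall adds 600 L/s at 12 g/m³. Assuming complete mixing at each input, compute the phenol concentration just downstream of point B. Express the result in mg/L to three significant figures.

0.691 mg/L

2.3 µg/L = 0.0023 mg/L.
After input A: C = (10·0.0023 + 0.0367·3.96) / 10.04 = 0.01677 mg/L.
Over the 13 km reach to input B (t = 2.708e+04 s = 0.3135 d), decay gives C = 0.01677·exp(−0.38·0.3135) = 0.01489 mg/L.
600 L/s = 0.6 m³/s.
After input B: C = (10.04·0.01489 + 0.6·12) / 10.64 = 0.691 mg/L.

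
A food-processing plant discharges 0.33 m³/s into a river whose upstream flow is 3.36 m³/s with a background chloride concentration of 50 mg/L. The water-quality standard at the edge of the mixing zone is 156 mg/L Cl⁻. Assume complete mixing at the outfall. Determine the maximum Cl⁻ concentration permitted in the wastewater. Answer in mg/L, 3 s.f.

1240 mg/L

Mass balance: 156·3.69 = 0.33·Cₑ + 3.36·50.
Cₑ = (575.6 − 168) / 0.33 = 1235 mg/L.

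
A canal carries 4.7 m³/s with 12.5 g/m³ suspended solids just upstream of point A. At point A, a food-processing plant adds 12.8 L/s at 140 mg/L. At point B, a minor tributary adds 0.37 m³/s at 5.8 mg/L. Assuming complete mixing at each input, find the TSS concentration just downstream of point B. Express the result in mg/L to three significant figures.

12.3 mg/L

12.8 L/s = 0.0128 m³/s.
After input A: C = (4.7·12.5 + 0.0128·140) / 4.713 = 12.85 mg/L.
After input B: C = (4.713·12.85 + 0.37·5.8) / 5.083 = 12.33 mg/L.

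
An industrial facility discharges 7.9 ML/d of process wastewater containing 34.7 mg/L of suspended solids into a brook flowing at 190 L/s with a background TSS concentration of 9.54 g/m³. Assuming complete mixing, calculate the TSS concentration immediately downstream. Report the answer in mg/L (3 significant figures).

7.9 ML/d = 0.09144 m³/s.
190 L/s = 0.19 m³/s.
Conservation of mass across the mixing zone: C = (0.09144·34.7 + 0.19·9.54) / (0.09144 + 0.19) = 4.985/0.2814 = 17.71 mg/L.

17.7 mg/L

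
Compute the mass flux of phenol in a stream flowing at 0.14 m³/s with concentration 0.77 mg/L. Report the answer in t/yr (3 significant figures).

Mass flux = Q·C = 0.14 m³/s × 0.77 g/m³ = 0.1078 g/s.
= 0.1078 g/s × 31.56 = 3.402 t/yr.

3.40 t/yr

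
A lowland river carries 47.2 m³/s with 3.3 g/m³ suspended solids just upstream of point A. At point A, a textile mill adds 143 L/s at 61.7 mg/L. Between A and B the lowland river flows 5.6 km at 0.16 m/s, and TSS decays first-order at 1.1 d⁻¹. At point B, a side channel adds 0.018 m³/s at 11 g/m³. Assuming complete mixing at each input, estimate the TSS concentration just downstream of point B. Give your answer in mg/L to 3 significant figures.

143 L/s = 0.143 m³/s.
After input A: C = (47.2·3.3 + 0.143·61.7) / 47.34 = 3.476 mg/L.
Over the 5.6 km reach to input B (t = 3.5e+04 s = 0.4051 d), decay gives C = 3.476·exp(−1.1·0.4051) = 2.226 mg/L.
After input B: C = (47.34·2.226 + 0.018·11) / 47.36 = 2.23 mg/L.

2.23 mg/L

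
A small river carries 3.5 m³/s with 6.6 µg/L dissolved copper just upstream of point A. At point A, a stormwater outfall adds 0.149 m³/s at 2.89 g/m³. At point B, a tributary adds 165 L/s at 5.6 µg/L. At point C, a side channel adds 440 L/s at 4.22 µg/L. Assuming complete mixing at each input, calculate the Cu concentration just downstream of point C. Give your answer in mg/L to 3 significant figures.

6.6 µg/L = 0.0066 mg/L.
After input A: C = (3.5·0.0066 + 0.149·2.89) / 3.649 = 0.1243 mg/L.
165 L/s = 0.165 m³/s.
5.6 µg/L = 0.0056 mg/L.
After input B: C = (3.649·0.1243 + 0.165·0.0056) / 3.814 = 0.1192 mg/L.
440 L/s = 0.44 m³/s.
4.22 µg/L = 0.00422 mg/L.
After input C: C = (3.814·0.1192 + 0.44·0.00422) / 4.254 = 0.1073 mg/L.

0.107 mg/L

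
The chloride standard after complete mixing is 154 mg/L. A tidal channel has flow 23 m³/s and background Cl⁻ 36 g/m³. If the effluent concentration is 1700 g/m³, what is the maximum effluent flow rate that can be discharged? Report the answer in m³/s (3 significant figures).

Mass balance at complete mixing: C_std·(Q_w + Q_r) = Q_w·C_e + Q_r·C_b.
Rearranging, Q_w = Q_r·(C_std − C_b)/(C_e − C_std) = 23·(154 − 36) / (1700 − 154) = 1.755 m³/s.

1.76 m³/s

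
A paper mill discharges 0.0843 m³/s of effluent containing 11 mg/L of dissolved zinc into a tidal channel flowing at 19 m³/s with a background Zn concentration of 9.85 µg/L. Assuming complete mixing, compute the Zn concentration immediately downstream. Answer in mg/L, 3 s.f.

9.85 µg/L = 0.00985 mg/L.
By mass balance at complete mixing, C = (0.0843·11 + 19·0.00985) / (0.0843 + 19) = 1.114/19.08 = 0.0584 mg/L.

0.0584 mg/L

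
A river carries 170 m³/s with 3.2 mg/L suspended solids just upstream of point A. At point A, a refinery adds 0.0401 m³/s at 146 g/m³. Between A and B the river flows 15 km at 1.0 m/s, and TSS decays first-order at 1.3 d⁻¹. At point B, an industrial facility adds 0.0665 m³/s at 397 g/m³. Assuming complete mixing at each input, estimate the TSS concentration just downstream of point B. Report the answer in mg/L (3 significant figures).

2.73 mg/L

After input A: C = (170·3.2 + 0.0401·146) / 170 = 3.234 mg/L.
Over the 15 km reach to input B (t = 1.5e+04 s = 0.1736 d), decay gives C = 3.234·exp(−1.3·0.1736) = 2.58 mg/L.
After input B: C = (170·2.58 + 0.0665·397) / 170.1 = 2.735 mg/L.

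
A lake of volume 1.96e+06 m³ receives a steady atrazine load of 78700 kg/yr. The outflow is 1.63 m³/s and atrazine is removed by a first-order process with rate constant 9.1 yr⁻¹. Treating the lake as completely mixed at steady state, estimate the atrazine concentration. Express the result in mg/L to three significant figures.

1.14 mg/L

Outflow Q = 1.63 m³/s × 3.156e+07 s/yr = 5.144e+07 m³/yr.
Steady-state CSTR mass balance: W = Q·C + k·V·C, so C = W/(Q + kV).
Q + kV = 5.144e+07 + 9.1·1.96e+06 = 6.927e+07 m³/yr.
C = 78700/6.927e+07 = 0.001136 kg/m³ = 1.136 mg/L.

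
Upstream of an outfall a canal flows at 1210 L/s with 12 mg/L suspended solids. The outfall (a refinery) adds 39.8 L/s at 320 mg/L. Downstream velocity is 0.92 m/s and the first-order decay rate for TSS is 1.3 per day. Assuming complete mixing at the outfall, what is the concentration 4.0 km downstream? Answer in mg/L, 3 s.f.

20.4 mg/L

39.8 L/s = 0.0398 m³/s.
1210 L/s = 1.21 m³/s.
After complete mixing, C₀ = (0.0398·320 + 1.21·12) / 1.25 = 21.81 mg/L.
Travel time t = 4000 m / 0.92 m/s = 4348 s = 0.05032 d.
C = 21.81·exp(−1.3·0.05032) = 21.81·0.9367 = 20.43 mg/L.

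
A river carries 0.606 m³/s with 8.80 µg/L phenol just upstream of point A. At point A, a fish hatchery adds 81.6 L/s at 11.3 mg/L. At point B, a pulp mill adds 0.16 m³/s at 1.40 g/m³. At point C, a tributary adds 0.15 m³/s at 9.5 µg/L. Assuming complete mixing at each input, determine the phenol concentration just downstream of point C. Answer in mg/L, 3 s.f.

1.16 mg/L

8.80 µg/L = 0.0088 mg/L.
81.6 L/s = 0.0816 m³/s.
After input A: C = (0.606·0.0088 + 0.0816·11.3) / 0.6876 = 1.349 mg/L.
After input B: C = (0.6876·1.349 + 0.16·1.4) / 0.8476 = 1.358 mg/L.
9.5 µg/L = 0.0095 mg/L.
After input C: C = (0.8476·1.358 + 0.15·0.0095) / 0.9976 = 1.156 mg/L.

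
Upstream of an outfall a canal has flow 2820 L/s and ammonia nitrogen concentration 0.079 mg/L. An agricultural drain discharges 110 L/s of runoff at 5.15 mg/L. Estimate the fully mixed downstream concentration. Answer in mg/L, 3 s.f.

110 L/s = 0.11 m³/s.
2820 L/s = 2.82 m³/s.
Conservation of mass across the mixing zone: C = (0.11·5.15 + 2.82·0.079) / (0.11 + 2.82) = 0.7893/2.93 = 0.2694 mg/L.

0.269 mg/L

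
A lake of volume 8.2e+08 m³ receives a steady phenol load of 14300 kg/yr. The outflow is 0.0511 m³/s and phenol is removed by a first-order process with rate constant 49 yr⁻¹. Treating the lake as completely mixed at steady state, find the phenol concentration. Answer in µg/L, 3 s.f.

Outflow Q = 0.0511 m³/s × 3.156e+07 s/yr = 1.613e+06 m³/yr.
Steady-state CSTR mass balance: W = Q·C + k·V·C, so C = W/(Q + kV).
Q + kV = 1.613e+06 + 49·8.2e+08 = 4.018e+10 m³/yr.
C = 14300/4.018e+10 = 3.559e-07 kg/m³ = 0.0003559 mg/L = 0.3559 µg/L.

0.356 µg/L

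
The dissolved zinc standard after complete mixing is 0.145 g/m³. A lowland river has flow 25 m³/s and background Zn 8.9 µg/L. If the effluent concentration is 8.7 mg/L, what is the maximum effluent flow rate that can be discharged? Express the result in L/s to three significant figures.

8.9 µg/L = 0.0089 mg/L.
Mass balance at complete mixing: C_std·(Q_w + Q_r) = Q_w·C_e + Q_r·C_b.
Rearranging, Q_w = Q_r·(C_std − C_b)/(C_e − C_std) = 25·(0.145 − 0.0089) / (8.7 − 0.145) = 0.3977 m³/s.
= 397.7 L/s.

398 L/s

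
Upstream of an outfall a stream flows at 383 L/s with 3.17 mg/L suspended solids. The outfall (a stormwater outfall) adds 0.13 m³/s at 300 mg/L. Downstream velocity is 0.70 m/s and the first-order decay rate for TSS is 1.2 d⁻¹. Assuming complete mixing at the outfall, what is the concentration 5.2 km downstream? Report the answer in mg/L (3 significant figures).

383 L/s = 0.383 m³/s.
After complete mixing, C₀ = (0.13·300 + 0.383·3.17) / 0.513 = 78.39 mg/L.
Travel time t = 5200 m / 0.70 m/s = 7429 s = 0.08598 d.
C = 78.39·exp(−1.2·0.08598) = 78.39·0.902 = 70.71 mg/L.

70.7 mg/L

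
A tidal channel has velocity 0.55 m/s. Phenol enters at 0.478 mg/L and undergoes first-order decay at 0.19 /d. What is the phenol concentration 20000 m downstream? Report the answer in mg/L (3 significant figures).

Travel time t = 20000 m / 0.55 m/s = 2e+04/0.55 = 3.636e+04 s = 0.4209 d.
First-order decay: C = 0.478·exp(−0.19·0.4209) = 0.478·0.9231 = 0.4413 mg/L.

0.441 mg/L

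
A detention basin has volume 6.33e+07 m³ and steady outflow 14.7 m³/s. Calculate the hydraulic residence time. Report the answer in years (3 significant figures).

Q = 14.7 m³/s × 3.156e+07 s/yr = 4.639e+08 m³/yr.
Hydraulic residence time τ = V/Q = 6.33e+07/4.639e+08 = 0.1365 yr.

0.136 yr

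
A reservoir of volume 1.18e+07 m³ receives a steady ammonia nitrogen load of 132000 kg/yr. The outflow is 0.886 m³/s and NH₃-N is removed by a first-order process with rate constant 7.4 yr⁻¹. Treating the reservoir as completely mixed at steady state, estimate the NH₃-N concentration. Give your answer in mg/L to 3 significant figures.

1.15 mg/L

Outflow Q = 0.886 m³/s × 3.156e+07 s/yr = 2.796e+07 m³/yr.
Steady-state CSTR mass balance: W = Q·C + k·V·C, so C = W/(Q + kV).
Q + kV = 2.796e+07 + 7.4·1.18e+07 = 1.153e+08 m³/yr.
C = 132000/1.153e+08 = 0.001145 kg/m³ = 1.145 mg/L.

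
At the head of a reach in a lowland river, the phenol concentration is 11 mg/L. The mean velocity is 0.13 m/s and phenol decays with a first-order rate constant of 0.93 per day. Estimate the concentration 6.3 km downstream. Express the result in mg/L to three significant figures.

Travel time t = 6.3 km / 0.13 m/s = 6300/0.13 = 4.846e+04 s = 0.5609 d.
First-order decay: C = 11·exp(−0.93·0.5609) = 11·0.5935 = 6.529 mg/L.

6.53 mg/L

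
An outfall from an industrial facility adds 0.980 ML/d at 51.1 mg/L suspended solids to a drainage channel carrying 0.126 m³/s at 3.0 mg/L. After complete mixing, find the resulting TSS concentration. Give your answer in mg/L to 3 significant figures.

0.980 ML/d = 0.01134 m³/s.
Conservation of mass across the mixing zone: C = (0.01134·51.1 + 0.126·3) / (0.01134 + 0.126) = 0.9576/0.1373 = 6.972 mg/L.

6.97 mg/L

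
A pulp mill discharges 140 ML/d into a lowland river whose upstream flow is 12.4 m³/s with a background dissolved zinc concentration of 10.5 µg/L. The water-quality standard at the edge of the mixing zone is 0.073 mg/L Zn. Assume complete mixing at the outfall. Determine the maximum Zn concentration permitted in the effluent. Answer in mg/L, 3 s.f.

0.551 mg/L

140 ML/d = 1.62 m³/s.
10.5 µg/L = 0.0105 mg/L.
Mass balance: 0.073·14.02 = 1.62·Cₑ + 12.4·0.0105.
Cₑ = (1.023 − 0.1302) / 1.62 = 0.5513 mg/L.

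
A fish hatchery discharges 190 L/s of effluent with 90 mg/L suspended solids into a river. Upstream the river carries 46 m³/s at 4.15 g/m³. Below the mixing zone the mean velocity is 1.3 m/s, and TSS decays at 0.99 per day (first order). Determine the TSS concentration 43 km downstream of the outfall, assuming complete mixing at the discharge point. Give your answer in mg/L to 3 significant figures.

3.08 mg/L

190 L/s = 0.19 m³/s.
After complete mixing, C₀ = (0.19·90 + 46·4.15) / 46.19 = 4.503 mg/L.
Travel time t = 4.3e+04 m / 1.3 m/s = 3.308e+04 s = 0.3828 d.
C = 4.503·exp(−0.99·0.3828) = 4.503·0.6845 = 3.083 mg/L.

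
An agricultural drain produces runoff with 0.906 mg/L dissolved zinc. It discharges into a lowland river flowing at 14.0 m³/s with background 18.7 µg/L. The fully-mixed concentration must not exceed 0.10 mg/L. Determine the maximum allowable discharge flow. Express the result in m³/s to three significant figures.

1.41 m³/s

18.7 µg/L = 0.0187 mg/L.
Mass balance at complete mixing: C_std·(Q_w + Q_r) = Q_w·C_e + Q_r·C_b.
Rearranging, Q_w = Q_r·(C_std − C_b)/(C_e − C_std) = 14.0·(0.1 − 0.0187) / (0.906 − 0.1) = 1.412 m³/s.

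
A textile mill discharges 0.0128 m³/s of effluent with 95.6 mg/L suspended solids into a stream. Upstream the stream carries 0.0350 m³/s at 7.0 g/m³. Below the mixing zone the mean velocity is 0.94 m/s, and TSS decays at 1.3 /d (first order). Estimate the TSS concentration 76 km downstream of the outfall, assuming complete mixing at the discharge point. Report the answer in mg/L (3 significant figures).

9.10 mg/L

After complete mixing, C₀ = (0.0128·95.6 + 0.035·7) / 0.0478 = 30.73 mg/L.
Travel time t = 7.6e+04 m / 0.94 m/s = 8.085e+04 s = 0.9358 d.
C = 30.73·exp(−1.3·0.9358) = 30.73·0.2963 = 9.103 mg/L.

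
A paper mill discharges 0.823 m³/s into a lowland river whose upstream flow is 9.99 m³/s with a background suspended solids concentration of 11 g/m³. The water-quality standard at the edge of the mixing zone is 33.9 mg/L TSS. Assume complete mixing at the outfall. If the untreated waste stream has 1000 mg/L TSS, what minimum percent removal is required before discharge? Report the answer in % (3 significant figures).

Mass balance: 33.9·10.81 = 0.823·Cₑ + 9.99·11.
Cₑ = (366.6 − 109.9) / 0.823 = 311.9 mg/L.
Required removal = 1 − 311.9/1000 = 68.81 %.

68.8 %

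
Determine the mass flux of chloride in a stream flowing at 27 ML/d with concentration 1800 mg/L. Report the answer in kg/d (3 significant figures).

27 ML/d = 0.3125 m³/s.
Mass flux = Q·C = 0.3125 m³/s × 1800 g/m³ = 562.5 g/s.
= 562.5 g/s × 86.4 = 4.86e+04 kg/d.

48600 kg/d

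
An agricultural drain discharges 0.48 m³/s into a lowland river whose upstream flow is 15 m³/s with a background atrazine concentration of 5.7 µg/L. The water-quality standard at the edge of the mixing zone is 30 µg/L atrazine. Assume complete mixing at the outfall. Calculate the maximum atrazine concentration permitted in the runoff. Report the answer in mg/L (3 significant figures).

0.789 mg/L

5.7 µg/L = 0.0057 mg/L.
30 µg/L = 0.03 mg/L.
Mass balance: 0.03·15.48 = 0.48·Cₑ + 15·0.0057.
Cₑ = (0.4644 − 0.0855) / 0.48 = 0.7894 mg/L.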